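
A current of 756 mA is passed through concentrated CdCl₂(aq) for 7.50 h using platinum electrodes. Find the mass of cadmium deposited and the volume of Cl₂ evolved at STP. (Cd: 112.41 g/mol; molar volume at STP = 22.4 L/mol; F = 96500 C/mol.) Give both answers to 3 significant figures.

Q = 0.756 × 27000 = 20410 C; n(e⁻) = 20410 / 96500 = 0.2115 mol
Cathode: Cd²⁺ + 2e⁻ → Cd → n(Cd) = 0.2115/2 = 0.1058 mol → 11.9 g
Anode: 2Cl⁻ → Cl₂ + 2e⁻ → n(Cl₂) = 0.2115/2 = 0.1058 mol → 2.37 L

11.9 g Cd; 2.37 L Cl₂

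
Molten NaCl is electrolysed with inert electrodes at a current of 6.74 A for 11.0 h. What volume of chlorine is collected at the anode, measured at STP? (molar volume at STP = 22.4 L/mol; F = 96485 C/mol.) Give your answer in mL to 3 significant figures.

31000 mL

Q = It = 6.74 × 39600 = 2.669×10^5 C
n(e⁻) = Q/F = 2.669×10^5/96485 = 2.766 mol
2Cl⁻ → Cl₂ + 2e⁻, so n(Cl₂) = 2.766 / 2 = 1.383 mol
V = 1.383 × 22.4 = 30.98 L
= 31000 mL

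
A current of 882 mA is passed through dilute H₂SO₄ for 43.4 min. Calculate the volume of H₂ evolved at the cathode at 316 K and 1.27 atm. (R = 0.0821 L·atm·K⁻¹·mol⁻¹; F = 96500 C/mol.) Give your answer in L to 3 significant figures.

Q = 0.882 A × 2604 s = 2297 C
n(e⁻) = Q/F = 2297/96500 = 0.02380 mol
2H⁺ + 2e⁻ → H₂, so n(H₂) = 0.02380 / 2 = 0.01190 mol
V = nRT/P = 0.01190 × 0.0821 × 316 / 1.27 = 0.2431 L

0.243 L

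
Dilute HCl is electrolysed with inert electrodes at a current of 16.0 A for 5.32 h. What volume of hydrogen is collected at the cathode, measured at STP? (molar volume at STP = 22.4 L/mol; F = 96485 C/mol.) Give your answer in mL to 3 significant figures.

35600 mL

Q = 16.0 A × 19152 s = 3.064×10^5 C
Moles of electrons = 3.064×10^5 / 96485 = 3.176 mol
2H⁺ + 2e⁻ → H₂, so n(H₂) = 3.176 / 2 = 1.588 mol
V = 1.588 × 22.4 = 35.57 L
= 35600 mL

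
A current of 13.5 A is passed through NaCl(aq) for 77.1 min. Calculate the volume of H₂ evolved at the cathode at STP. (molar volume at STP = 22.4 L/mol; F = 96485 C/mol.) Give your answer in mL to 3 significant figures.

7250 mL

Q = 13.5 A × 4626 s = 62450 C
n(e⁻) = 62450 / 96485 = 0.6473 mol
2H⁺ + 2e⁻ → H₂, so n(H₂) = 0.6473 / 2 = 0.3237 mol
V = 0.3237 × 22.4 = 7.251 L
= 7250 mL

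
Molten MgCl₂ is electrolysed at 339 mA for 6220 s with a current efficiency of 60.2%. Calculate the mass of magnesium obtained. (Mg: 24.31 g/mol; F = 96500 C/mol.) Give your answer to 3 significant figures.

0.160 g

Q = 0.339 × 6220 = 2109 C
n(e⁻) = 2109 / 96500 = 0.02185 mol
Mg²⁺ + 2e⁻ → Mg, so theoretical m(Mg) = 0.01093 × 24.31 = 0.2657 g
Actual mass = 60.2% × 0.2657 = 0.160 g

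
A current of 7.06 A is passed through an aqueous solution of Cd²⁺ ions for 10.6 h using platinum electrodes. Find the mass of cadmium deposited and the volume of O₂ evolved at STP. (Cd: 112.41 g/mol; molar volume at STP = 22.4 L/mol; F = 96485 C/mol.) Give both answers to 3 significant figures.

Q = 7.06 × 38160 = 2.694×10^5 C; n(e⁻) = 2.694×10^5 / 96485 = 2.792 mol
Cathode: Cd²⁺ + 2e⁻ → Cd → n(Cd) = 2.792/2 = 1.396 mol → 157 g
Anode: 2H₂O → O₂ + 4H⁺ + 4e⁻ → n(O₂) = 2.792/4 = 0.6980 mol → 15.6 L

157 g Cd; 15.6 L O₂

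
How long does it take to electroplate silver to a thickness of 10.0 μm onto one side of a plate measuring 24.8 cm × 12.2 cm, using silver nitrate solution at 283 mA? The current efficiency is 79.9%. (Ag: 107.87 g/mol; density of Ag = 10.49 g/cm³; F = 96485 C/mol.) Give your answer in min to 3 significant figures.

209 min

Plated area = 24.8 × 12.2 = 302.6 cm²
Volume = 302.6 × 10.0×10⁻⁴ cm = 0.3026 cm³
m(Ag) = 0.3026 × 10.49 = 3.174 g
n(Ag) = 3.174 / 107.87 = 0.02942 mol; n(e⁻) = 0.02942 mol
Q = 0.02942 × 96485 / 0.799 = 3553 C
t = 3553 / 0.283 = 12550 s = 209 min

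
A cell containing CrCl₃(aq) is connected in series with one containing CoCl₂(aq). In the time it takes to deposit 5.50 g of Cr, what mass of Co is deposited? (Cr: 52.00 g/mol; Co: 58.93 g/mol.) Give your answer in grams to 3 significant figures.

n(Cr) = 5.50 / 52.00 = 0.1058 mol
Cr³⁺ + 3e⁻ → Cr, so n(e⁻) = 3 × 0.1058 = 0.3174 mol
The cells are in series, so the same charge (and hence the same n(e⁻) = 0.3174 mol) passes through both.
Co²⁺ + 2e⁻ → Co, so n(Co) = 0.3174 / 2 = 0.1587 mol
m(Co) = 0.1587 × 58.93 = 9.35 g

9.35 g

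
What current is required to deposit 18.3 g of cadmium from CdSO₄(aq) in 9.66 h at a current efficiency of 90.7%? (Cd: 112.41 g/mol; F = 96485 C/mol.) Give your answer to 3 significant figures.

n(Cd) = 18.3 / 112.41 = 0.1628 mol
Cd²⁺ + 2e⁻ → Cd, so n(e⁻) = 2 × 0.1628 = 0.3256 mol
Q = 0.3256 × 96485 / 0.907 = 34640 C
I = Q / t = 34640 / 34776 s = 0.996 A

0.996 A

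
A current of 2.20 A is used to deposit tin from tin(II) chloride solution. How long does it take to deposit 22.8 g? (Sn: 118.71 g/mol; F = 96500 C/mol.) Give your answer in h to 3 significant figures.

n(Sn) = 22.8 / 118.71 = 0.1921 mol
Sn²⁺ + 2e⁻ → Sn, so n(e⁻) = 2 × 0.1921 = 0.3842 mol
Q = 0.3842 × 96500 = 37080 C
t = Q / I = 37080 / 2.20 = 16850 s = 4.68 h

4.68 h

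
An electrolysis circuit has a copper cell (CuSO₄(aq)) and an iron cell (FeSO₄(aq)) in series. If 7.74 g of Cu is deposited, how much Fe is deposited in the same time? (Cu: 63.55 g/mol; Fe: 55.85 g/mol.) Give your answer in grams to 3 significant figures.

6.80 g

n(Cu) = 7.74 / 63.55 = 0.1218 mol
Cu²⁺ + 2e⁻ → Cu, so n(e⁻) = 2 × 0.1218 = 0.2436 mol
In series, the same 0.2436 mol of electrons flows through the second cell.
Fe²⁺ + 2e⁻ → Fe, so n(Fe) = 0.2436 / 2 = 0.1218 mol
m(Fe) = 0.1218 × 55.85 = 6.80 g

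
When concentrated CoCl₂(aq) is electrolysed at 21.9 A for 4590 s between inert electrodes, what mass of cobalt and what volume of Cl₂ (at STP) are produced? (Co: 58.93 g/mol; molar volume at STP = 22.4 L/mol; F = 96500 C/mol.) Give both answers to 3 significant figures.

30.7 g Co; 11.7 L Cl₂

Q = 21.9 × 4590 = 1.005×10^5 C; n(e⁻) = 1.005×10^5 / 96500 = 1.041 mol
Cathode: Co²⁺ + 2e⁻ → Co → n(Co) = 1.041/2 = 0.5205 mol → 30.7 g
Anode: 2Cl⁻ → Cl₂ + 2e⁻ → n(Cl₂) = 1.041/2 = 0.5205 mol → 11.7 L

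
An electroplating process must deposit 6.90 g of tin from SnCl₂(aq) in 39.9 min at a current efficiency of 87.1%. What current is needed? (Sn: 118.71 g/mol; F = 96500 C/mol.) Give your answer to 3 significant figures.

5.38 A

n(Sn) = 6.90 / 118.71 = 0.05812 mol
Sn²⁺ + 2e⁻ → Sn, so n(e⁻) = 2 × 0.05812 = 0.1162 mol
Q = 0.1162 × 96500 / 0.871 = 12870 C
I = Q / t = 12870 / 2394 s = 5.38 A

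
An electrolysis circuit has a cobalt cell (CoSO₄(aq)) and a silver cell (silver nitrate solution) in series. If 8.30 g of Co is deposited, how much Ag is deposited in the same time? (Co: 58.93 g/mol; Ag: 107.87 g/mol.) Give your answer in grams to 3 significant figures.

n(Co) = 8.30 / 58.93 = 0.1408 mol
Co²⁺ + 2e⁻ → Co, so n(e⁻) = 2 × 0.1408 = 0.2816 mol
Since the cells are in series, n(e⁻) in the Ag cell is also 0.2816 mol.
Ag⁺ + e⁻ → Ag, so n(Ag) = 0.2816 mol
m(Ag) = 0.2816 × 107.87 = 30.4 g

30.4 g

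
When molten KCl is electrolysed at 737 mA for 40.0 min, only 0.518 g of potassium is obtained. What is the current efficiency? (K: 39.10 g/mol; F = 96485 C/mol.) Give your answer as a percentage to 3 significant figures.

72.3%

Q = 0.737 × 2400 = 1769 C
n(e⁻) = 1769 / 96485 = 0.01833 mol
K⁺ + e⁻ → K, so theoretical n(K) = 0.01833 mol → 0.7167 g
Efficiency = 0.518 / 0.7167 = 0.7228 = 72.3%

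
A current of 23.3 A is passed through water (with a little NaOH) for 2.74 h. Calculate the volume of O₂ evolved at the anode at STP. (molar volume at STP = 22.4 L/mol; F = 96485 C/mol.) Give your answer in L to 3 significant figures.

13.3 L

Charge passed = 23.3 × 9864 = 2.298×10^5 C
n(e⁻) = 2.298×10^5 / 96485 = 2.382 mol
2H₂O → O₂ + 4H⁺ + 4e⁻, so n(O₂) = 2.382 / 4 = 0.5955 mol
V = 0.5955 × 22.4 = 13.34 L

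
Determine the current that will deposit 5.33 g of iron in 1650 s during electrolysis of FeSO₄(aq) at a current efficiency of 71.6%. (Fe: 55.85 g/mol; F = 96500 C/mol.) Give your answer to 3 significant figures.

n(Fe) = 5.33 / 55.85 = 0.09543 mol
Fe²⁺ + 2e⁻ → Fe, so n(e⁻) = 2 × 0.09543 = 0.1909 mol
Q = 0.1909 × 96500 / 0.716 = 25730 C
I = Q / t = 25730 / 1650 s = 15.6 A

15.6 A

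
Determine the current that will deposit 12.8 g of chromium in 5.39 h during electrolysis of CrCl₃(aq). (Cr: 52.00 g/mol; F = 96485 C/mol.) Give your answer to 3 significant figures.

3.67 A

n(Cr) = 12.8 / 52.00 = 0.2462 mol
Cr³⁺ + 3e⁻ → Cr, so n(e⁻) = 3 × 0.2462 = 0.7386 mol
Q = 0.7386 × 96485 = 71260 C
I = Q / t = 71260 / 19404 s = 3.67 A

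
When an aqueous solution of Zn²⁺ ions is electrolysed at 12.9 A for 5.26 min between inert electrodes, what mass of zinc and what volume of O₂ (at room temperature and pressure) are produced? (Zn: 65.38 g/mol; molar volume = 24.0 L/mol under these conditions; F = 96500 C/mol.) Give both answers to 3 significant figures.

1.38 g Zn; 0.253 L O₂

Q = 12.9 × 315.6 = 4071 C; n(e⁻) = 4071 / 96500 = 0.04219 mol
Cathode: Zn²⁺ + 2e⁻ → Zn → n(Zn) = 0.04219/2 = 0.02110 mol → 1.38 g
Anode: 2H₂O → O₂ + 4H⁺ + 4e⁻ → n(O₂) = 0.04219/4 = 0.01055 mol → 0.253 L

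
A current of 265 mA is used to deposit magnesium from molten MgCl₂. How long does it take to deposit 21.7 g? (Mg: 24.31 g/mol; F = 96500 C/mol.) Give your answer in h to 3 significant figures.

n(Mg) = 21.7 / 24.31 = 0.8926 mol
Mg²⁺ + 2e⁻ → Mg, so n(e⁻) = 2 × 0.8926 = 1.785 mol
Q = 1.785 × 96500 = 1.723×10^5 C
t = Q / I = 1.723×10^5 / 0.265 = 6.502×10^5 s = 181 h

181 h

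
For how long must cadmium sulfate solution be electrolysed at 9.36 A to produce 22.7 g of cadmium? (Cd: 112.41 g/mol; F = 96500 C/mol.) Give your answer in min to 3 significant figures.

69.4 min

n(Cd) = 22.7 / 112.41 = 0.2019 mol
Cd²⁺ + 2e⁻ → Cd, so n(e⁻) = 2 × 0.2019 = 0.4038 mol
Q = 0.4038 × 96500 = 38970 C
t = Q / I = 38970 / 9.36 = 4163 s = 69.4 min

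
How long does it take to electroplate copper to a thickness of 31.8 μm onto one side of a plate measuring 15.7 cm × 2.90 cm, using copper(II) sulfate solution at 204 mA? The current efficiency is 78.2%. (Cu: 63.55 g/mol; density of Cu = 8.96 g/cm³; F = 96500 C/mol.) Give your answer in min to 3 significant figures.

412 min

Plated area = 15.7 × 2.90 = 45.53 cm²
Volume = 45.53 × 31.8×10⁻⁴ cm = 0.1448 cm³
m(Cu) = 0.1448 × 8.96 = 1.297 g
n(Cu) = 1.297 / 63.55 = 0.02041 mol; n(e⁻) = 2 × 0.02041 = 0.04082 mol
Q = 0.04082 × 96500 / 0.782 = 5037 C
t = 5037 / 0.204 = 24690 s = 412 min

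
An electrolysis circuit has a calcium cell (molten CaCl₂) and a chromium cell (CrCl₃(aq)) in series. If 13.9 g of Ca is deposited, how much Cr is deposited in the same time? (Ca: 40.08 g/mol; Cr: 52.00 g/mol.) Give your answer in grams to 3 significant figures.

12.0 g

n(Ca) = 13.9 / 40.08 = 0.3468 mol
Ca²⁺ + 2e⁻ → Ca, so n(e⁻) = 2 × 0.3468 = 0.6936 mol
Since the cells are in series, n(e⁻) in the Cr cell is also 0.6936 mol.
Cr³⁺ + 3e⁻ → Cr, so n(Cr) = 0.6936 / 3 = 0.2312 mol
m(Cr) = 0.2312 × 52.00 = 12.0 g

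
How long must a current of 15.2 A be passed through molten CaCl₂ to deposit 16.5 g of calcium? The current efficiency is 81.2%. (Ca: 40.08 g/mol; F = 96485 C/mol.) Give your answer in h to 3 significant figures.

1.79 h

n(Ca) = 16.5 / 40.08 = 0.4117 mol
Ca²⁺ + 2e⁻ → Ca, so n(e⁻) = 2 × 0.4117 = 0.8234 mol
Q = 0.8234 × 96485 / 0.812 = 97840 C
t = Q / I = 97840 / 15.2 = 6437 s = 1.79 h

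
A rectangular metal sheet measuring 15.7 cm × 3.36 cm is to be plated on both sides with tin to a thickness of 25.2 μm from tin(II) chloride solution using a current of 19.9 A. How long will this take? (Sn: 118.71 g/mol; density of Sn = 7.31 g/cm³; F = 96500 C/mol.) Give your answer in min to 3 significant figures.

2.65 min

Plated area = 2 × 15.7 × 3.36 = 105.5 cm²
Volume = 105.5 × 25.2×10⁻⁴ cm = 0.2659 cm³
m(Sn) = 0.2659 × 7.31 = 1.944 g
n(Sn) = 1.944 / 118.71 = 0.01638 mol; n(e⁻) = 2 × 0.01638 = 0.03276 mol
Q = 0.03276 × 96500 = 3161 C
t = 3161 / 19.9 = 158.8 s = 2.65 min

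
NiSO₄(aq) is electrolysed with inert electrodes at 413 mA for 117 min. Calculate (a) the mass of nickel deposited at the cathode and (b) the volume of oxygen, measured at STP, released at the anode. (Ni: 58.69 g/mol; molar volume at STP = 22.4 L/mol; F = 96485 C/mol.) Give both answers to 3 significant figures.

Q = 0.413 × 7020 = 2899 C; n(e⁻) = 2899 / 96485 = 0.03005 mol
Cathode: Ni²⁺ + 2e⁻ → Ni → n(Ni) = 0.03005/2 = 0.01503 mol → 0.882 g
Anode: 2H₂O → O₂ + 4H⁺ + 4e⁻ → n(O₂) = 0.03005/4 = 0.007513 mol → 0.168 L

0.882 g Ni; 0.168 L O₂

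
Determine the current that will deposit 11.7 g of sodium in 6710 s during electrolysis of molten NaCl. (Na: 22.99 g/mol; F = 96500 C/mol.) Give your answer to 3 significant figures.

n(Na) = 11.7 / 22.99 = 0.5089 mol
Na⁺ + e⁻ → Na, so n(e⁻) = 0.5089 mol
Q = 0.5089 × 96500 = 49110 C
I = Q / t = 49110 / 6710 s = 7.32 A

7.32 A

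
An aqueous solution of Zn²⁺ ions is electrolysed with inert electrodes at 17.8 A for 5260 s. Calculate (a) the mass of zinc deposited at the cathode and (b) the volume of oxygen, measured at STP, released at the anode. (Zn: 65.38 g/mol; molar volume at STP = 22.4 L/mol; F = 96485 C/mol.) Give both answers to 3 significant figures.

31.7 g Zn; 5.43 L O₂

Q = 17.8 × 5260 = 93630 C; n(e⁻) = 93630 / 96485 = 0.9704 mol
Cathode: Zn²⁺ + 2e⁻ → Zn → n(Zn) = 0.9704/2 = 0.4852 mol → 31.7 g
Anode: 2H₂O → O₂ + 4H⁺ + 4e⁻ → n(O₂) = 0.9704/4 = 0.2426 mol → 5.43 L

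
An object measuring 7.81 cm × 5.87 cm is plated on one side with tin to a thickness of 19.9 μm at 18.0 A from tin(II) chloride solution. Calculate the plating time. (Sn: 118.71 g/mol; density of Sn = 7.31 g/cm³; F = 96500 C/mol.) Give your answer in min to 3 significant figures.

1.00 min

Plated area = 7.81 × 5.87 = 45.84 cm²
Volume = 45.84 × 19.9×10⁻⁴ cm = 0.09122 cm³
m(Sn) = 0.09122 × 7.31 = 0.6668 g
n(Sn) = 0.6668 / 118.71 = 0.005617 mol; n(e⁻) = 2 × 0.005617 = 0.01123 mol
Q = 0.01123 × 96500 = 1084 C
t = 1084 / 18.0 = 60.22 s = 1.00 min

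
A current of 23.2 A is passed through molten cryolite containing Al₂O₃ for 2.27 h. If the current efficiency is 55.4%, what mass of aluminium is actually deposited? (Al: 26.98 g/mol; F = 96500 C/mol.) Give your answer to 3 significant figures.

9.79 g

Q = 23.2 × 8172 = 1.896×10^5 C
n(e⁻) = 1.896×10^5 / 96500 = 1.965 mol
Al³⁺ + 3e⁻ → Al, so theoretical m(Al) = 0.6550 × 26.98 = 17.67 g
Actual mass = 55.4% × 17.67 = 9.79 g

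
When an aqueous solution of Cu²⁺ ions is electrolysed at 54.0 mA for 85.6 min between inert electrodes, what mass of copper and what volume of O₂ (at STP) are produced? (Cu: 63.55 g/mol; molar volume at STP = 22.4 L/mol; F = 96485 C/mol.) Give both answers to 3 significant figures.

0.0913 g Cu; 0.0161 L O₂

Q = 0.0540 × 5136 = 277.3 C; n(e⁻) = 277.3 / 96485 = 0.002874 mol
Cathode: Cu²⁺ + 2e⁻ → Cu → n(Cu) = 0.002874/2 = 0.001437 mol → 0.0913 g
Anode: 2H₂O → O₂ + 4H⁺ + 4e⁻ → n(O₂) = 0.002874/4 = 7.185×10^-4 mol → 0.0161 L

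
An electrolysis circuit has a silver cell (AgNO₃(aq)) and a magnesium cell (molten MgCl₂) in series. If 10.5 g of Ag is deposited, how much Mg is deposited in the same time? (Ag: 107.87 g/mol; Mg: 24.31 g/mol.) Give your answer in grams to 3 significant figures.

1.18 g

n(Ag) = 10.5 / 107.87 = 0.09734 mol
Ag⁺ + e⁻ → Ag, so n(e⁻) = 0.09734 mol
In series, the same 0.09734 mol of electrons flows through the second cell.
Mg²⁺ + 2e⁻ → Mg, so n(Mg) = 0.09734 / 2 = 0.04867 mol
m(Mg) = 0.04867 × 24.31 = 1.18 g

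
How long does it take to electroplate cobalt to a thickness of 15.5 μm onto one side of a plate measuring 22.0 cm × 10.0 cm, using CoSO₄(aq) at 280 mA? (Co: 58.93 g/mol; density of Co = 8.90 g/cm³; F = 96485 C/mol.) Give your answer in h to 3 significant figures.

9.86 h

Plated area = 22.0 × 10.0 = 220.0 cm²
Volume = 220.0 × 15.5×10⁻⁴ cm = 0.3410 cm³
m(Co) = 0.3410 × 8.90 = 3.035 g
n(Co) = 3.035 / 58.93 = 0.05150 mol; n(e⁻) = 2 × 0.05150 = 0.1030 mol
Q = 0.1030 × 96485 = 9938 C
t = 9938 / 0.280 = 35490 s = 9.86 h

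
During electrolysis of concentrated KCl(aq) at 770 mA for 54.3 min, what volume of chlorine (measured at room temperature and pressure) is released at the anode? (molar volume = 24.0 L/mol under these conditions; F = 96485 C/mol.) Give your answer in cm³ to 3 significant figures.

312 cm³

Charge passed = 0.770 × 3258 = 2509 C
n(e⁻) = 2509 / 96485 = 0.02600 mol
2Cl⁻ → Cl₂ + 2e⁻, so n(Cl₂) = 0.02600 / 2 = 0.01300 mol
V = 0.01300 × 24.0 = 0.3120 L
= 312 cm³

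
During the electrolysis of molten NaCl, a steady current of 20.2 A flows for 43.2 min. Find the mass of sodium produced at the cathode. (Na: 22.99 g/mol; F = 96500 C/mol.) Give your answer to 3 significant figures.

12.5 g

Q = It = 20.2 × 2592 = 52360 C
n(e⁻) = 52360 / 96500 = 0.5426 mol
Na⁺ + e⁻ → Na, so n(Na) = 0.5426 mol
m = 0.5426 × 22.99 = 12.5 g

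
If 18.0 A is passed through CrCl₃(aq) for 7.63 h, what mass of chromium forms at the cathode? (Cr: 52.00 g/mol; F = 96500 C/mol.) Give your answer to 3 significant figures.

88.8 g

Charge passed = 18.0 × 27468 = 4.944×10^5 C
Moles of electrons = 4.944×10^5 / 96500 = 5.123 mol
Cr³⁺ + 3e⁻ → Cr, so n(Cr) = 5.123 / 3 = 1.708 mol
m = 1.708 × 52.00 = 88.8 g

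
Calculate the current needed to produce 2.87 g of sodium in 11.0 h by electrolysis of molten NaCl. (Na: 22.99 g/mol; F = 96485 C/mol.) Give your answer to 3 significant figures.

0.304 A

n(Na) = 2.87 / 22.99 = 0.1248 mol
Na⁺ + e⁻ → Na, so n(e⁻) = 0.1248 mol
Q = 0.1248 × 96485 = 12040 C
I = Q / t = 12040 / 39600 s = 0.304 A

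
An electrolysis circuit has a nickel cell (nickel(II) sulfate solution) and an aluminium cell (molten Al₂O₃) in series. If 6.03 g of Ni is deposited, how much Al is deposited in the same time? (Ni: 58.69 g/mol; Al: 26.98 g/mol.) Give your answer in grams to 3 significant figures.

1.85 g

n(Ni) = 6.03 / 58.69 = 0.1027 mol
Ni²⁺ + 2e⁻ → Ni, so n(e⁻) = 2 × 0.1027 = 0.2054 mol
The cells are in series, so the same charge (and hence the same n(e⁻) = 0.2054 mol) passes through both.
Al³⁺ + 3e⁻ → Al, so n(Al) = 0.2054 / 3 = 0.06847 mol
m(Al) = 0.06847 × 26.98 = 1.85 g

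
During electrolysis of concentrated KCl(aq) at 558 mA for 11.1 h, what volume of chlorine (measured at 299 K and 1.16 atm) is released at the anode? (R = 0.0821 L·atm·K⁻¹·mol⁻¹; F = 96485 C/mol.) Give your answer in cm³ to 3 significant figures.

2450 cm³

Q = It = 0.558 × 39960 = 22300 C
n(e⁻) = Q/F = 22300/96485 = 0.2311 mol
2Cl⁻ → Cl₂ + 2e⁻, so n(Cl₂) = 0.2311 / 2 = 0.1156 mol
V = nRT/P = 0.1156 × 0.0821 × 299 / 1.16 = 2.446 L
= 2450 cm³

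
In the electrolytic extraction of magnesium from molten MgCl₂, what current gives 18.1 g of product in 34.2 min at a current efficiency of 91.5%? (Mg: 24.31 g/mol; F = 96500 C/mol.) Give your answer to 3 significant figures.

n(Mg) = 18.1 / 24.31 = 0.7445 mol
Mg²⁺ + 2e⁻ → Mg, so n(e⁻) = 2 × 0.7445 = 1.489 mol
Q = 1.489 × 96500 / 0.915 = 1.570×10^5 C
I = Q / t = 1.570×10^5 / 2052 s = 76.5 A

76.5 A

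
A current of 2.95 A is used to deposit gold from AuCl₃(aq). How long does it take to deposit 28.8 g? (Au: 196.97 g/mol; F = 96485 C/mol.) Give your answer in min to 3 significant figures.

239 min

n(Au) = 28.8 / 196.97 = 0.1462 mol
Au³⁺ + 3e⁻ → Au, so n(e⁻) = 3 × 0.1462 = 0.4386 mol
Q = 0.4386 × 96485 = 42320 C
t = Q / I = 42320 / 2.95 = 14350 s = 239 min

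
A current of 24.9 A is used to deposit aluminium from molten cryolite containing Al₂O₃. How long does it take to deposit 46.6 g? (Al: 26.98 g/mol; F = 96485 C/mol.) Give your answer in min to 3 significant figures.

335 min

n(Al) = 46.6 / 26.98 = 1.727 mol
Al³⁺ + 3e⁻ → Al, so n(e⁻) = 3 × 1.727 = 5.181 mol
Q = 5.181 × 96485 = 4.999×10^5 C
t = Q / I = 4.999×10^5 / 24.9 = 20080 s = 335 min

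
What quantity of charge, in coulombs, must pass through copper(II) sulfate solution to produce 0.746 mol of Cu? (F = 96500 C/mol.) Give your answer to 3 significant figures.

Cu²⁺ + 2e⁻ → Cu, so n(e⁻) = 2 × 0.746 = 1.492 mol
Q = 1.492 × 96500 = 1.440×10^5 C

1.44×10^5 C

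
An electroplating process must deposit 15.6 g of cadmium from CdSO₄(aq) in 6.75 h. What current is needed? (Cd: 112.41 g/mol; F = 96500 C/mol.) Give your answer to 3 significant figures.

n(Cd) = 15.6 / 112.41 = 0.1388 mol
Cd²⁺ + 2e⁻ → Cd, so n(e⁻) = 2 × 0.1388 = 0.2776 mol
Q = 0.2776 × 96500 = 26790 C
I = Q / t = 26790 / 24300 s = 1.10 A

1.10 A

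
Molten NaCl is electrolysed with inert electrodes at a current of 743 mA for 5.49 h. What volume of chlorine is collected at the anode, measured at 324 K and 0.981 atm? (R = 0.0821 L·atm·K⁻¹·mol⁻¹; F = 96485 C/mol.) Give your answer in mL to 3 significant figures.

Q = It = 0.743 × 19764 = 14680 C
n(e⁻) = 14680 / 96485 = 0.1521 mol
2Cl⁻ → Cl₂ + 2e⁻, so n(Cl₂) = 0.1521 / 2 = 0.07605 mol
V = nRT/P = 0.07605 × 0.0821 × 324 / 0.981 = 2.062 L
= 2060 mL

2060 mL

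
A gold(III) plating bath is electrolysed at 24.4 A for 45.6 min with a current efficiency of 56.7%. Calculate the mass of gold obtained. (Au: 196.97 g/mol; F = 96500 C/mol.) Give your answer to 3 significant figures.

Q = 24.4 × 2736 = 66760 C
n(e⁻) = 66760 / 96500 = 0.6918 mol
Au³⁺ + 3e⁻ → Au, so theoretical m(Au) = 0.2306 × 196.97 = 45.42 g
Actual mass = 56.7% × 45.42 = 25.8 g

25.8 g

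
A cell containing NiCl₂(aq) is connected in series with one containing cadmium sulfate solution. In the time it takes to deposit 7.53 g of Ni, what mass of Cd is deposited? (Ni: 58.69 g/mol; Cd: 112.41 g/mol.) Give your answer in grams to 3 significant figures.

n(Ni) = 7.53 / 58.69 = 0.1283 mol
Ni²⁺ + 2e⁻ → Ni, so n(e⁻) = 2 × 0.1283 = 0.2566 mol
The cells are in series, so the same charge (and hence the same n(e⁻) = 0.2566 mol) passes through both.
Cd²⁺ + 2e⁻ → Cd, so n(Cd) = 0.2566 / 2 = 0.1283 mol
m(Cd) = 0.1283 × 112.41 = 14.4 g

14.4 g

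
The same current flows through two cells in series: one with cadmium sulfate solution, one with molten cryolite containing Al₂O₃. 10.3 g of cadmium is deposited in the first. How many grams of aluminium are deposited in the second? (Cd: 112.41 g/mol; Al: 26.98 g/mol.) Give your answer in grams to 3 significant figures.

n(Cd) = 10.3 / 112.41 = 0.09163 mol
Cd²⁺ + 2e⁻ → Cd, so n(e⁻) = 2 × 0.09163 = 0.1833 mol
Since the cells are in series, n(e⁻) in the Al cell is also 0.1833 mol.
Al³⁺ + 3e⁻ → Al, so n(Al) = 0.1833 / 3 = 0.06110 mol
m(Al) = 0.06110 × 26.98 = 1.65 g

1.65 g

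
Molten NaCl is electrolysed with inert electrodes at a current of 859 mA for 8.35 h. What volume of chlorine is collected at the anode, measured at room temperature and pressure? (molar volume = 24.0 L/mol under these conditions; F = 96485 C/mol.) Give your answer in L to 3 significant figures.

Q = 0.859 A × 30060 s = 25820 C
Moles of electrons = 25820 / 96485 = 0.2676 mol
2Cl⁻ → Cl₂ + 2e⁻, so n(Cl₂) = 0.2676 / 2 = 0.1338 mol
V = 0.1338 × 24.0 = 3.211 L

3.21 L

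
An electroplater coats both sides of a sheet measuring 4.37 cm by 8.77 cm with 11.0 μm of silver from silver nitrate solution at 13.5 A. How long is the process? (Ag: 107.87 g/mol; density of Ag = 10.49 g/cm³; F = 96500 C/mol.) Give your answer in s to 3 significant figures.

58.6 s

Plated area = 2 × 4.37 × 8.77 = 76.65 cm²
Volume = 76.65 × 11.0×10⁻⁴ cm = 0.08432 cm³
m(Ag) = 0.08432 × 10.49 = 0.8845 g
n(Ag) = 0.8845 / 107.87 = 0.008200 mol; n(e⁻) = 0.008200 mol
Q = 0.008200 × 96500 = 791.3 C
t = 791.3 / 13.5 = 58.61 s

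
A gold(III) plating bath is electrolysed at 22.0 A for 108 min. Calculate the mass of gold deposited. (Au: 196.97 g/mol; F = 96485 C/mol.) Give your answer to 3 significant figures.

97.0 g

Charge passed = 22.0 × 6480 = 1.426×10^5 C
Moles of electrons = 1.426×10^5 / 96485 = 1.478 mol
Au³⁺ + 3e⁻ → Au, so n(Au) = 1.478 / 3 = 0.4927 mol
m = 0.4927 × 196.97 = 97.0 g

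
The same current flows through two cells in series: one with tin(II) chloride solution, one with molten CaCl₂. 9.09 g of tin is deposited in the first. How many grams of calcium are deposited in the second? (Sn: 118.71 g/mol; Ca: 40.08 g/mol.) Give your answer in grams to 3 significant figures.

3.07 g

n(Sn) = 9.09 / 118.71 = 0.07657 mol
Sn²⁺ + 2e⁻ → Sn, so n(e⁻) = 2 × 0.07657 = 0.1531 mol
Since the cells are in series, n(e⁻) in the Ca cell is also 0.1531 mol.
Ca²⁺ + 2e⁻ → Ca, so n(Ca) = 0.1531 / 2 = 0.07655 mol
m(Ca) = 0.07655 × 40.08 = 3.07 g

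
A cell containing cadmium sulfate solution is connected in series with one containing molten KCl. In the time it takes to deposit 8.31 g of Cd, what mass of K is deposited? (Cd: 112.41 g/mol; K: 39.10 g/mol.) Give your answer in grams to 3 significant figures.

n(Cd) = 8.31 / 112.41 = 0.07393 mol
Cd²⁺ + 2e⁻ → Cd, so n(e⁻) = 2 × 0.07393 = 0.1479 mol
In series, the same 0.1479 mol of electrons flows through the second cell.
K⁺ + e⁻ → K, so n(K) = 0.1479 mol
m(K) = 0.1479 × 39.10 = 5.78 g

5.78 g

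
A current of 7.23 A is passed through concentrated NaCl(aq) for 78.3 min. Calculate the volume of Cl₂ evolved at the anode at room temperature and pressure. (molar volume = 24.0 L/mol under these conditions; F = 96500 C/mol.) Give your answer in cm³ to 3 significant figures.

4220 cm³

Q = It = 7.23 × 4698 = 33970 C
Moles of electrons = 33970 / 96500 = 0.3520 mol
2Cl⁻ → Cl₂ + 2e⁻, so n(Cl₂) = 0.3520 / 2 = 0.1760 mol
V = 0.1760 × 24.0 = 4.224 L
= 4220 cm³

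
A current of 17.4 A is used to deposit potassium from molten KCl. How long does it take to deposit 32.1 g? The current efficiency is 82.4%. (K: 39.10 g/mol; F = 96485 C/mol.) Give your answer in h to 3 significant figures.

1.53 h

n(K) = 32.1 / 39.10 = 0.8210 mol
K⁺ + e⁻ → K, so n(e⁻) = 0.8210 mol
Q = 0.8210 × 96485 / 0.824 = 96130 C
t = Q / I = 96130 / 17.4 = 5525 s = 1.53 h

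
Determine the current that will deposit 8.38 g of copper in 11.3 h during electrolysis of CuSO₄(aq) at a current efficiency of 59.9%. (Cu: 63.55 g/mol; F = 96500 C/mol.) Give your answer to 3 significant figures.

n(Cu) = 8.38 / 63.55 = 0.1319 mol
Cu²⁺ + 2e⁻ → Cu, so n(e⁻) = 2 × 0.1319 = 0.2638 mol
Q = 0.2638 × 96500 / 0.599 = 42500 C
I = Q / t = 42500 / 40680 s = 1.04 A

1.04 A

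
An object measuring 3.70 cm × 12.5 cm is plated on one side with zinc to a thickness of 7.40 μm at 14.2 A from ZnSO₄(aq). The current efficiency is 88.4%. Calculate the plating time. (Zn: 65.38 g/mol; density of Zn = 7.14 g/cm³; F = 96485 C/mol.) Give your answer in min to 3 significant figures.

Plated area = 3.70 × 12.5 = 46.25 cm²
Volume = 46.25 × 7.40×10⁻⁴ cm = 0.03423 cm³
m(Zn) = 0.03423 × 7.14 = 0.2444 g
n(Zn) = 0.2444 / 65.38 = 0.003738 mol; n(e⁻) = 2 × 0.003738 = 0.007476 mol
Q = 0.007476 × 96485 / 0.884 = 816.0 C
t = 816.0 / 14.2 = 57.46 s = 0.958 min

0.958 min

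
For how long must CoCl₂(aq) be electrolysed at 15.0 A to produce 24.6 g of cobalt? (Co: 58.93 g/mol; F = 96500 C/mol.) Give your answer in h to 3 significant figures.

n(Co) = 24.6 / 58.93 = 0.4174 mol
Co²⁺ + 2e⁻ → Co, so n(e⁻) = 2 × 0.4174 = 0.8348 mol
Q = 0.8348 × 96500 = 80560 C
t = Q / I = 80560 / 15.0 = 5371 s = 1.49 h

1.49 h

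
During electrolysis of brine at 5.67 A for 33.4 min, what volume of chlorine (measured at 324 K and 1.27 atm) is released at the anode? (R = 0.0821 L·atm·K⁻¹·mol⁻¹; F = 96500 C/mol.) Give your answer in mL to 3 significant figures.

1230 mL

Q = 5.67 A × 2004 s = 11360 C
n(e⁻) = Q/F = 11360/96500 = 0.1177 mol
2Cl⁻ → Cl₂ + 2e⁻, so n(Cl₂) = 0.1177 / 2 = 0.05885 mol
V = nRT/P = 0.05885 × 0.0821 × 324 / 1.27 = 1.233 L
= 1230 mL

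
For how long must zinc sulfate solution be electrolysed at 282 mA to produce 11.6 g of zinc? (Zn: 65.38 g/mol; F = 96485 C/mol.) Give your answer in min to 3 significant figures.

n(Zn) = 11.6 / 65.38 = 0.1774 mol
Zn²⁺ + 2e⁻ → Zn, so n(e⁻) = 2 × 0.1774 = 0.3548 mol
Q = 0.3548 × 96485 = 34230 C
t = Q / I = 34230 / 0.282 = 1.214×10^5 s = 2020 min

2020 min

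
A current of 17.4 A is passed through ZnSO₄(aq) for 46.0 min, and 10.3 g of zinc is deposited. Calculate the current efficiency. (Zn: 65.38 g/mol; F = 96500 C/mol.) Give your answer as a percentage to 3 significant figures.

63.3%

Q = 17.4 × 2760 = 48020 C
n(e⁻) = 48020 / 96500 = 0.4976 mol
Zn²⁺ + 2e⁻ → Zn, so theoretical n(Zn) = 0.2488 mol → 16.27 g
Efficiency = 10.3 / 16.27 = 0.6331 = 63.3%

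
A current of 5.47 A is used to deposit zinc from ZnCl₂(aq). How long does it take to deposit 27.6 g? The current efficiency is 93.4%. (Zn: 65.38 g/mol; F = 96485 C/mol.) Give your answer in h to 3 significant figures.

n(Zn) = 27.6 / 65.38 = 0.4221 mol
Zn²⁺ + 2e⁻ → Zn, so n(e⁻) = 2 × 0.4221 = 0.8442 mol
Q = 0.8442 × 96485 / 0.934 = 87210 C
t = Q / I = 87210 / 5.47 = 15940 s = 4.43 h

4.43 h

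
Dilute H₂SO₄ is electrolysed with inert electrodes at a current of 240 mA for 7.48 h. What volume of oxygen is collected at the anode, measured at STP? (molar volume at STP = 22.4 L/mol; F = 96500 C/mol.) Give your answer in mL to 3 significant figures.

375 mL

Q = 0.240 A × 26928 s = 6463 C
n(e⁻) = 6463 / 96500 = 0.06697 mol
2H₂O → O₂ + 4H⁺ + 4e⁻, so n(O₂) = 0.06697 / 4 = 0.01674 mol
V = 0.01674 × 22.4 = 0.3750 L
= 375 mL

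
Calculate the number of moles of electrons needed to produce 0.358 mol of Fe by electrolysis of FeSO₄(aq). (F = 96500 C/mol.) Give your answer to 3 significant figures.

0.716 mol

Fe²⁺ + 2e⁻ → Fe, so n(e⁻) = 2 × 0.358 = 0.7160 mol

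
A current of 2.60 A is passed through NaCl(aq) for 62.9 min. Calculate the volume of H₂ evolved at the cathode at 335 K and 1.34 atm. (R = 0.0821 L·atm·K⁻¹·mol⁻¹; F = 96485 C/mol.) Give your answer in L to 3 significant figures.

1.04 L

Q = 2.60 A × 3774 s = 9812 C
n(e⁻) = 9812 / 96485 = 0.1017 mol
2H⁺ + 2e⁻ → H₂, so n(H₂) = 0.1017 / 2 = 0.05085 mol
V = nRT/P = 0.05085 × 0.0821 × 335 / 1.34 = 1.044 L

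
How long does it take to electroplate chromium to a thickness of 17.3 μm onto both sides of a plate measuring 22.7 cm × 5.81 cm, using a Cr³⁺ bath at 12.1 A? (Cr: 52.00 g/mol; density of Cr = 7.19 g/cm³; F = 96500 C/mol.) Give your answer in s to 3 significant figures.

1510 s

Plated area = 2 × 22.7 × 5.81 = 263.8 cm²
Volume = 263.8 × 17.3×10⁻⁴ cm = 0.4564 cm³
m(Cr) = 0.4564 × 7.19 = 3.282 g
n(Cr) = 3.282 / 52.00 = 0.06312 mol; n(e⁻) = 3 × 0.06312 = 0.1894 mol
Q = 0.1894 × 96500 = 18280 C
t = 18280 / 12.1 = 1511 s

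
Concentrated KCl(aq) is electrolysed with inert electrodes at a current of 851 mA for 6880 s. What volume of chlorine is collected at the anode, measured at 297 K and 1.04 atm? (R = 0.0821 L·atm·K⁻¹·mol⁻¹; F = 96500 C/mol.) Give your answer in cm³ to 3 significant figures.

711 cm³

Q = It = 0.851 × 6880 = 5855 C
n(e⁻) = Q/F = 5855/96500 = 0.06067 mol
2Cl⁻ → Cl₂ + 2e⁻, so n(Cl₂) = 0.06067 / 2 = 0.03034 mol
V = nRT/P = 0.03034 × 0.0821 × 297 / 1.04 = 0.7113 L
= 711 cm³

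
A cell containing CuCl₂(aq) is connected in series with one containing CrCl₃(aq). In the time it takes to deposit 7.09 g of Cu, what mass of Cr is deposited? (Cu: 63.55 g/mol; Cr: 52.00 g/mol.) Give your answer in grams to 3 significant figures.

n(Cu) = 7.09 / 63.55 = 0.1116 mol
Cu²⁺ + 2e⁻ → Cu, so n(e⁻) = 2 × 0.1116 = 0.2232 mol
Since the cells are in series, n(e⁻) in the Cr cell is also 0.2232 mol.
Cr³⁺ + 3e⁻ → Cr, so n(Cr) = 0.2232 / 3 = 0.07440 mol
m(Cr) = 0.07440 × 52.00 = 3.87 g

3.87 g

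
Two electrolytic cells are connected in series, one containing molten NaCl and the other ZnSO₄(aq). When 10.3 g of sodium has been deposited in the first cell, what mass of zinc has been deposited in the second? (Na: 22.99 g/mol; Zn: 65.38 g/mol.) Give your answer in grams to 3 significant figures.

n(Na) = 10.3 / 22.99 = 0.4480 mol
Na⁺ + e⁻ → Na, so n(e⁻) = 0.4480 mol
Same current for the same time ⇒ same n(e⁻) = 0.4480 mol in both cells.
Zn²⁺ + 2e⁻ → Zn, so n(Zn) = 0.4480 / 2 = 0.2240 mol
m(Zn) = 0.2240 × 65.38 = 14.6 g

14.6 g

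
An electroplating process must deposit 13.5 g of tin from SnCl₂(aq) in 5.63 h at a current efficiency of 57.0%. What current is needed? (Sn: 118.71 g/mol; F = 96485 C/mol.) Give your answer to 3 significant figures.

1.90 A

n(Sn) = 13.5 / 118.71 = 0.1137 mol
Sn²⁺ + 2e⁻ → Sn, so n(e⁻) = 2 × 0.1137 = 0.2274 mol
Q = 0.2274 × 96485 / 0.570 = 38490 C
I = Q / t = 38490 / 20268 s = 1.90 A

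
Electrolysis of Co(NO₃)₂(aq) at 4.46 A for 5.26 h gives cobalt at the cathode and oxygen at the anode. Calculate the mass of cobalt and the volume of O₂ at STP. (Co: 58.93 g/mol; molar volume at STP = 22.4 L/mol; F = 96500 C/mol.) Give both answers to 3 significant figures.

25.8 g Co; 4.90 L O₂

Q = 4.46 × 18936 = 84450 C; n(e⁻) = 84450 / 96500 = 0.8751 mol
Cathode: Co²⁺ + 2e⁻ → Co → n(Co) = 0.8751/2 = 0.4376 mol → 25.8 g
Anode: 2H₂O → O₂ + 4H⁺ + 4e⁻ → n(O₂) = 0.8751/4 = 0.2188 mol → 4.90 L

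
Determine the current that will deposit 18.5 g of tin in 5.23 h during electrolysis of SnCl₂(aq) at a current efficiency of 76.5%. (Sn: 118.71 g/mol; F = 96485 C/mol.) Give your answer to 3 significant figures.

2.09 A

n(Sn) = 18.5 / 118.71 = 0.1558 mol
Sn²⁺ + 2e⁻ → Sn, so n(e⁻) = 2 × 0.1558 = 0.3116 mol
Q = 0.3116 × 96485 / 0.765 = 39300 C
I = Q / t = 39300 / 18828 s = 2.09 A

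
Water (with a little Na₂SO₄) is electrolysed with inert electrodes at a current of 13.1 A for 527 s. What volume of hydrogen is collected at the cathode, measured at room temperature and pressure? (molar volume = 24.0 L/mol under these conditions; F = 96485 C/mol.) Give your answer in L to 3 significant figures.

0.859 L

Q = It = 13.1 × 527 = 6904 C
n(e⁻) = 6904 / 96485 = 0.07156 mol
2H⁺ + 2e⁻ → H₂, so n(H₂) = 0.07156 / 2 = 0.03578 mol
V = 0.03578 × 24.0 = 0.8587 L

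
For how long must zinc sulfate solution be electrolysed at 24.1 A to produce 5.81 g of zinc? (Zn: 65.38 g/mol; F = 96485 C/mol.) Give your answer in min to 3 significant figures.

11.9 min

n(Zn) = 5.81 / 65.38 = 0.08887 mol
Zn²⁺ + 2e⁻ → Zn, so n(e⁻) = 2 × 0.08887 = 0.1777 mol
Q = 0.1777 × 96485 = 17150 C
t = Q / I = 17150 / 24.1 = 711.6 s = 11.9 min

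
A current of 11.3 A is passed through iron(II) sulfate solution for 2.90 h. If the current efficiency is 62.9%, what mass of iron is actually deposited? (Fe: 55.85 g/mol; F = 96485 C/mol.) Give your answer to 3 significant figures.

Q = 11.3 × 10440 = 1.180×10^5 C
n(e⁻) = 1.180×10^5 / 96485 = 1.223 mol
Fe²⁺ + 2e⁻ → Fe, so theoretical m(Fe) = 0.6115 × 55.85 = 34.15 g
Actual mass = 62.9% × 34.15 = 21.5 g

21.5 g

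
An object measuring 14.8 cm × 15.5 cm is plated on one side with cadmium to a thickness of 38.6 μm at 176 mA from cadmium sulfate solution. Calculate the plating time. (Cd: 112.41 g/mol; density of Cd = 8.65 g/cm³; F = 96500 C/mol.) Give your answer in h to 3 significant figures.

Plated area = 14.8 × 15.5 = 229.4 cm²
Volume = 229.4 × 38.6×10⁻⁴ cm = 0.8855 cm³
m(Cd) = 0.8855 × 8.65 = 7.660 g
n(Cd) = 7.660 / 112.41 = 0.06814 mol; n(e⁻) = 2 × 0.06814 = 0.1363 mol
Q = 0.1363 × 96500 = 13150 C
t = 13150 / 0.176 = 74720 s = 20.8 h

20.8 h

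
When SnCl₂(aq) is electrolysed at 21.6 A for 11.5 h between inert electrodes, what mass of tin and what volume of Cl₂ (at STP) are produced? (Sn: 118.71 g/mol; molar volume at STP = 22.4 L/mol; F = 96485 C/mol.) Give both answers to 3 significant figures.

Q = 21.6 × 41400 = 8.942×10^5 C; n(e⁻) = 8.942×10^5 / 96485 = 9.268 mol
Cathode: Sn²⁺ + 2e⁻ → Sn → n(Sn) = 9.268/2 = 4.634 mol → 550 g
Anode: 2Cl⁻ → Cl₂ + 2e⁻ → n(Cl₂) = 9.268/2 = 4.634 mol → 104 L

550 g Sn; 104 L Cl₂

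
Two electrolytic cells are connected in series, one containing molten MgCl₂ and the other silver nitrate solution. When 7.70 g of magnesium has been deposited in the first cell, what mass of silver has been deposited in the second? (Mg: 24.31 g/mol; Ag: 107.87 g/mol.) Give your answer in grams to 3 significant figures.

68.3 g

n(Mg) = 7.70 / 24.31 = 0.3167 mol
Mg²⁺ + 2e⁻ → Mg, so n(e⁻) = 2 × 0.3167 = 0.6334 mol
In series, the same 0.6334 mol of electrons flows through the second cell.
Ag⁺ + e⁻ → Ag, so n(Ag) = 0.6334 mol
m(Ag) = 0.6334 × 107.87 = 68.3 g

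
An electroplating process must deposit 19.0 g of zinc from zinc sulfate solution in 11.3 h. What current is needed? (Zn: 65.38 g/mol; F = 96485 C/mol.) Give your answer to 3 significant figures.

n(Zn) = 19.0 / 65.38 = 0.2906 mol
Zn²⁺ + 2e⁻ → Zn, so n(e⁻) = 2 × 0.2906 = 0.5812 mol
Q = 0.5812 × 96485 = 56080 C
I = Q / t = 56080 / 40680 s = 1.38 A

1.38 A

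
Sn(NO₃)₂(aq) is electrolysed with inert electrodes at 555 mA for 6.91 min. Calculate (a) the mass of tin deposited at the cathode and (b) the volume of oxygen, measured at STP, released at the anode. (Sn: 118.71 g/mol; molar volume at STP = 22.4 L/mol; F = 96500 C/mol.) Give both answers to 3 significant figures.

Q = 0.555 × 414.6 = 230.1 C; n(e⁻) = 230.1 / 96500 = 0.002384 mol
Cathode: Sn²⁺ + 2e⁻ → Sn → n(Sn) = 0.002384/2 = 0.001192 mol → 0.142 g
Anode: 2H₂O → O₂ + 4H⁺ + 4e⁻ → n(O₂) = 0.002384/4 = 5.960×10^-4 mol → 0.0134 L

0.142 g Sn; 0.0134 L O₂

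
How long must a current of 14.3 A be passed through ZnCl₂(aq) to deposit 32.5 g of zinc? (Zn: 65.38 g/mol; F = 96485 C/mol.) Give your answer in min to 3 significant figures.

112 min

n(Zn) = 32.5 / 65.38 = 0.4971 mol
Zn²⁺ + 2e⁻ → Zn, so n(e⁻) = 2 × 0.4971 = 0.9942 mol
Q = 0.9942 × 96485 = 95930 C
t = Q / I = 95930 / 14.3 = 6708 s = 112 min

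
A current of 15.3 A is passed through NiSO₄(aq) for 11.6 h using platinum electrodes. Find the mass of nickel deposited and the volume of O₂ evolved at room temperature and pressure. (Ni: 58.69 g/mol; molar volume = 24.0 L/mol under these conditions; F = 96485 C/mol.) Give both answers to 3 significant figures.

194 g Ni; 39.7 L O₂

Q = 15.3 × 41760 = 6.389×10^5 C; n(e⁻) = 6.389×10^5 / 96485 = 6.622 mol
Cathode: Ni²⁺ + 2e⁻ → Ni → n(Ni) = 6.622/2 = 3.311 mol → 194 g
Anode: 2H₂O → O₂ + 4H⁺ + 4e⁻ → n(O₂) = 6.622/4 = 1.656 mol → 39.7 L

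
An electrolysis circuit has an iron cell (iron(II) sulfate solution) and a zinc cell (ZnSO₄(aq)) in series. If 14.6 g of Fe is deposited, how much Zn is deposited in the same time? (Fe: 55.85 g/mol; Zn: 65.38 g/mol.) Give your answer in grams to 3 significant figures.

17.1 g

n(Fe) = 14.6 / 55.85 = 0.2614 mol
Fe²⁺ + 2e⁻ → Fe, so n(e⁻) = 2 × 0.2614 = 0.5228 mol
In series, the same 0.5228 mol of electrons flows through the second cell.
Zn²⁺ + 2e⁻ → Zn, so n(Zn) = 0.5228 / 2 = 0.2614 mol
m(Zn) = 0.2614 × 65.38 = 17.1 g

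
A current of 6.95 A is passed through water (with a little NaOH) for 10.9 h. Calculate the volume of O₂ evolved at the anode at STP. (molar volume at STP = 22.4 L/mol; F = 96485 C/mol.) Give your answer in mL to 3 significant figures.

Q = It = 6.95 × 39240 = 2.727×10^5 C
n(e⁻) = 2.727×10^5 / 96485 = 2.826 mol
2H₂O → O₂ + 4H⁺ + 4e⁻, so n(O₂) = 2.826 / 4 = 0.7065 mol
V = 0.7065 × 22.4 = 15.83 L
= 15800 mL

15800 mL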